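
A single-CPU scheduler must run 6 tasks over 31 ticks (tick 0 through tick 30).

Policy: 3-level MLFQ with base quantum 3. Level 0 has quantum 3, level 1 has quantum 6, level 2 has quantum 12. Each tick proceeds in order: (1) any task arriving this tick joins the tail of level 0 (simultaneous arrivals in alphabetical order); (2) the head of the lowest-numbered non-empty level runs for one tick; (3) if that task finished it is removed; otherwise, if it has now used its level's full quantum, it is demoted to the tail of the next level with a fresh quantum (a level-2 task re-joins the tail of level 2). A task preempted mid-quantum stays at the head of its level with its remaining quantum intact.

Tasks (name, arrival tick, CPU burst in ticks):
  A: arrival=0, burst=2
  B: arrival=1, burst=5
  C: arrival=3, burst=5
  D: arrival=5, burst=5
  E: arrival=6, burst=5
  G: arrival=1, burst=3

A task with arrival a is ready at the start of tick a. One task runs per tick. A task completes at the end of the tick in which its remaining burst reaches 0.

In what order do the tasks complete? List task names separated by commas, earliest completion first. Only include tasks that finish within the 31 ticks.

completion order = A, G, B, C, D, E

t=0: L0/L1/L2 = A/-/- → run A
t=1: L0/L1/L2 = ABG/-/- → run A
t=2: L0/L1/L2 = BG/-/- → run B
t=3: L0/L1/L2 = BGC/-/- → run B
t=4: L0/L1/L2 = BGC/-/- → run B
t=5: L0/L1/L2 = GCD/B/- → run G
t=6: L0/L1/L2 = GCDE/B/- → run G
t=7: L0/L1/L2 = GCDE/B/- → run G
t=8: L0/L1/L2 = CDE/B/- → run C
t=9: L0/L1/L2 = CDE/B/- → run C
t=10: L0/L1/L2 = CDE/B/- → run C
t=11: L0/L1/L2 = DE/BC/- → run D
t=12: L0/L1/L2 = DE/BC/- → run D
t=13: L0/L1/L2 = DE/BC/- → run D
t=14: L0/L1/L2 = E/BCD/- → run E
t=15: L0/L1/L2 = E/BCD/- → run E
t=16: L0/L1/L2 = E/BCD/- → run E
t=17: L0/L1/L2 = -/BCDE/- → run B
t=18: L0/L1/L2 = -/BCDE/- → run B
t=19: L0/L1/L2 = -/CDE/- → run C
t=20: L0/L1/L2 = -/CDE/- → run C
t=21: L0/L1/L2 = -/DE/- → run D
t=22: L0/L1/L2 = -/DE/- → run D
t=23: L0/L1/L2 = -/E/- → run E
t=24: L0/L1/L2 = -/E/- → run E
t=25: (idle)
t=26: (idle)
t=27: (idle)
t=28: (idle)
t=29: (idle)
t=30: (idle)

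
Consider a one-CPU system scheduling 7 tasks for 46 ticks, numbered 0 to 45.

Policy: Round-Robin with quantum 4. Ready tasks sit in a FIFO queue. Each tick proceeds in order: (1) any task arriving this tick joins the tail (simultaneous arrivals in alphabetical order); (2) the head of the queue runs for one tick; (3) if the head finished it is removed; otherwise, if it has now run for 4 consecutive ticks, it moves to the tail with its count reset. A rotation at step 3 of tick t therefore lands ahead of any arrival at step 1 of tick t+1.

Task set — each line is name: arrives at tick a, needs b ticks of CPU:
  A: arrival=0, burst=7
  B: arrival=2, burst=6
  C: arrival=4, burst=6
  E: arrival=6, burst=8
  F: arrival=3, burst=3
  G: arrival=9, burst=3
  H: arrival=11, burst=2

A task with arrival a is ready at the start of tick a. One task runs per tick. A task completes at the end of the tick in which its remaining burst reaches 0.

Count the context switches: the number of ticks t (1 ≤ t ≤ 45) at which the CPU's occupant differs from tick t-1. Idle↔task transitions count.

context switches = 11

t=0: queue=[A] q_used=0 → run A
t=1: queue=[A] q_used=1 → run A
t=2: queue=[A,B] q_used=2 → run A
t=3: queue=[A,B,F] q_used=3 → run A
t=4: queue=[B,F,A,C] q_used=0 → run B
t=5: queue=[B,F,A,C] q_used=1 → run B
t=6: queue=[B,F,A,C,E] q_used=2 → run B
t=7: queue=[B,F,A,C,E] q_used=3 → run B
t=8: queue=[F,A,C,E,B] q_used=0 → run F
t=9: queue=[F,A,C,E,B,G] q_used=1 → run F
t=10: queue=[F,A,C,E,B,G] q_used=2 → run F
t=11: queue=[A,C,E,B,G,H] q_used=0 → run A
t=12: queue=[A,C,E,B,G,H] q_used=1 → run A
t=13: queue=[A,C,E,B,G,H] q_used=2 → run A
t=14: queue=[C,E,B,G,H] q_used=0 → run C
t=15: queue=[C,E,B,G,H] q_used=1 → run C
t=16: queue=[C,E,B,G,H] q_used=2 → run C
t=17: queue=[C,E,B,G,H] q_used=3 → run C
t=18: queue=[E,B,G,H,C] q_used=0 → run E
t=19: queue=[E,B,G,H,C] q_used=1 → run E
t=20: queue=[E,B,G,H,C] q_used=2 → run E
t=21: queue=[E,B,G,H,C] q_used=3 → run E
t=22: queue=[B,G,H,C,E] q_used=0 → run B
t=23: queue=[B,G,H,C,E] q_used=1 → run B
t=24: queue=[G,H,C,E] q_used=0 → run G
t=25: queue=[G,H,C,E] q_used=1 → run G
t=26: queue=[G,H,C,E] q_used=2 → run G
t=27: queue=[H,C,E] q_used=0 → run H
t=28: queue=[H,C,E] q_used=1 → run H
t=29: queue=[C,E] q_used=0 → run C
t=30: queue=[C,E] q_used=1 → run C
t=31: queue=[E] q_used=0 → run E
t=32: queue=[E] q_used=1 → run E
t=33: queue=[E] q_used=2 → run E
t=34: queue=[E] q_used=3 → run E
t=35: (idle)
t=36: (idle)
t=37: (idle)
t=38: (idle)
t=39: (idle)
t=40: (idle)
t=41: (idle)
t=42: (idle)
t=43: (idle)
t=44: (idle)
t=45: (idle)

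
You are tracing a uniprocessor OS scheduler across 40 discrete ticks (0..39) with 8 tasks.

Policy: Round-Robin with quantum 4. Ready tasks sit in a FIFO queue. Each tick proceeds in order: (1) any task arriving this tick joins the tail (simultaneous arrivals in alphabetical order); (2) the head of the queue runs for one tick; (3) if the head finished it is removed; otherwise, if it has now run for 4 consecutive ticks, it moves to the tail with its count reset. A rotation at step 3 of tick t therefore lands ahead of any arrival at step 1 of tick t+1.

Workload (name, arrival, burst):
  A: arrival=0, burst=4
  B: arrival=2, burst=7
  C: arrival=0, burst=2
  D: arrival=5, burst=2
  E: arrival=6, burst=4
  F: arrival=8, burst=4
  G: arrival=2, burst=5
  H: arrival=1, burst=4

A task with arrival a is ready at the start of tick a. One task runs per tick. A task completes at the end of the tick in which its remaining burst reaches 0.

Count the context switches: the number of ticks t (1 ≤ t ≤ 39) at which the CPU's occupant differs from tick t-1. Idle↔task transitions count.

context switches = 10

t=0: queue=[A,C] q_used=0 → run A
t=1: queue=[A,C,H] q_used=1 → run A
t=2: queue=[A,C,H,B,G] q_used=2 → run A
t=3: queue=[A,C,H,B,G] q_used=3 → run A
t=4: queue=[C,H,B,G] q_used=0 → run C
t=5: queue=[C,H,B,G,D] q_used=1 → run C
t=6: queue=[H,B,G,D,E] q_used=0 → run H
t=7: queue=[H,B,G,D,E] q_used=1 → run H
t=8: queue=[H,B,G,D,E,F] q_used=2 → run H
t=9: queue=[H,B,G,D,E,F] q_used=3 → run H
t=10: queue=[B,G,D,E,F] q_used=0 → run B
t=11: queue=[B,G,D,E,F] q_used=1 → run B
t=12: queue=[B,G,D,E,F] q_used=2 → run B
t=13: queue=[B,G,D,E,F] q_used=3 → run B
t=14: queue=[G,D,E,F,B] q_used=0 → run G
t=15: queue=[G,D,E,F,B] q_used=1 → run G
t=16: queue=[G,D,E,F,B] q_used=2 → run G
t=17: queue=[G,D,E,F,B] q_used=3 → run G
t=18: queue=[D,E,F,B,G] q_used=0 → run D
t=19: queue=[D,E,F,B,G] q_used=1 → run D
t=20: queue=[E,F,B,G] q_used=0 → run E
t=21: queue=[E,F,B,G] q_used=1 → run E
t=22: queue=[E,F,B,G] q_used=2 → run E
t=23: queue=[E,F,B,G] q_used=3 → run E
t=24: queue=[F,B,G] q_used=0 → run F
t=25: queue=[F,B,G] q_used=1 → run F
t=26: queue=[F,B,G] q_used=2 → run F
t=27: queue=[F,B,G] q_used=3 → run F
t=28: queue=[B,G] q_used=0 → run B
t=29: queue=[B,G] q_used=1 → run B
t=30: queue=[B,G] q_used=2 → run B
t=31: queue=[G] q_used=0 → run G
t=32: (idle)
t=33: (idle)
t=34: (idle)
t=35: (idle)
t=36: (idle)
t=37: (idle)
t=38: (idle)
t=39: (idle)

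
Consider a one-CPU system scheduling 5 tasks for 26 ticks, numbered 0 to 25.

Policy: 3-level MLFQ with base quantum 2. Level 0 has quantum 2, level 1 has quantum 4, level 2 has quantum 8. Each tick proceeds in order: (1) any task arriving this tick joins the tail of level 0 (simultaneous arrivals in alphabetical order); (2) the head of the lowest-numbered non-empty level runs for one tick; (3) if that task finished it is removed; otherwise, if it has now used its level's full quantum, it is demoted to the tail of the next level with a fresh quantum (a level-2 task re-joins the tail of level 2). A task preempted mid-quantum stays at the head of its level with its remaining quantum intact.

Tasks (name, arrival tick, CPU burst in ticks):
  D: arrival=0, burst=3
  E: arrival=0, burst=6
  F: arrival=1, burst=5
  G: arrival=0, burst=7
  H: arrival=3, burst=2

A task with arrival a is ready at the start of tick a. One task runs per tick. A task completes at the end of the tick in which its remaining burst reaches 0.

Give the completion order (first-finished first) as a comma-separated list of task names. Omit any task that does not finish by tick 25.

t=0: L0/L1/L2 = DEG/-/- → run D
t=1: L0/L1/L2 = DEGF/-/- → run D
t=2: L0/L1/L2 = EGF/D/- → run E
t=3: L0/L1/L2 = EGFH/D/- → run E
t=4: L0/L1/L2 = GFH/DE/- → run G
t=5: L0/L1/L2 = GFH/DE/- → run G
t=6: L0/L1/L2 = FH/DEG/- → run F
t=7: L0/L1/L2 = FH/DEG/- → run F
t=8: L0/L1/L2 = H/DEGF/- → run H
t=9: L0/L1/L2 = H/DEGF/- → run H
t=10: L0/L1/L2 = -/DEGF/- → run D
t=11: L0/L1/L2 = -/EGF/- → run E
t=12: L0/L1/L2 = -/EGF/- → run E
t=13: L0/L1/L2 = -/EGF/- → run E
t=14: L0/L1/L2 = -/EGF/- → run E
t=15: L0/L1/L2 = -/GF/- → run G
t=16: L0/L1/L2 = -/GF/- → run G
t=17: L0/L1/L2 = -/GF/- → run G
t=18: L0/L1/L2 = -/GF/- → run G
t=19: L0/L1/L2 = -/F/G → run F
t=20: L0/L1/L2 = -/F/G → run F
t=21: L0/L1/L2 = -/F/G → run F
t=22: L0/L1/L2 = -/-/G → run G
t=23: (idle)
t=24: (idle)
t=25: (idle)

completion order = H, D, E, F, G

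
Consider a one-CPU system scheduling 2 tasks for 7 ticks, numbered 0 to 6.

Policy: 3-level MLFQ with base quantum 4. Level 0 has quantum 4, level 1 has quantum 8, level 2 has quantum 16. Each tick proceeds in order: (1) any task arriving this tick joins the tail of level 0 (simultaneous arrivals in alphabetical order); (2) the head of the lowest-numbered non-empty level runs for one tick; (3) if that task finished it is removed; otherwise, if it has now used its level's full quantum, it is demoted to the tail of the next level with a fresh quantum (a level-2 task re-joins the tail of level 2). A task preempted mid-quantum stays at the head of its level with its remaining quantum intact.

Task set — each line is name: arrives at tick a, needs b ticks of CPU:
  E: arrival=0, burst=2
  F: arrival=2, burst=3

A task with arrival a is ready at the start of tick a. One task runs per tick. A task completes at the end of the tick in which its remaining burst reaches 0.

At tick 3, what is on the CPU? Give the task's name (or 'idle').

t=0: L0/L1/L2 = E/-/- → run E
t=1: L0/L1/L2 = E/-/- → run E
t=2: L0/L1/L2 = F/-/- → run F
t=3: L0/L1/L2 = F/-/- → run F
t=4: L0/L1/L2 = F/-/- → run F
t=5: (idle)
t=6: (idle)

running at tick 3 = F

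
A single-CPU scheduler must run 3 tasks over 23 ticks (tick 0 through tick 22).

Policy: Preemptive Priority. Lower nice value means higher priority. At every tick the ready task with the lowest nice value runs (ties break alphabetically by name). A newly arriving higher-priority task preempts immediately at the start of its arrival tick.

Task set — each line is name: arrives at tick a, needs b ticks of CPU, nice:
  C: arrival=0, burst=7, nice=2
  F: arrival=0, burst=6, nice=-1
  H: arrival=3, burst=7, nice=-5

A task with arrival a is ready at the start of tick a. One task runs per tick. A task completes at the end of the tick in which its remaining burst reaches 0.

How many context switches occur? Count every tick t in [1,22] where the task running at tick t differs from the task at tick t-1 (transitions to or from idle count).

t=0: ready={C,F} → run F
t=1: ready={C,F} → run F
t=2: ready={C,F} → run F
t=3: ready={C,F,H} → run H
t=4: ready={C,F,H} → run H
t=5: ready={C,F,H} → run H
t=6: ready={C,F,H} → run H
t=7: ready={C,F,H} → run H
t=8: ready={C,F,H} → run H
t=9: ready={C,F,H} → run H
t=10: ready={C,F} → run F
t=11: ready={C,F} → run F
t=12: ready={C,F} → run F
t=13: ready={C} → run C
t=14: ready={C} → run C
t=15: ready={C} → run C
t=16: ready={C} → run C
t=17: ready={C} → run C
t=18: ready={C} → run C
t=19: ready={C} → run C
t=20: (idle)
t=21: (idle)
t=22: (idle)

context switches = 4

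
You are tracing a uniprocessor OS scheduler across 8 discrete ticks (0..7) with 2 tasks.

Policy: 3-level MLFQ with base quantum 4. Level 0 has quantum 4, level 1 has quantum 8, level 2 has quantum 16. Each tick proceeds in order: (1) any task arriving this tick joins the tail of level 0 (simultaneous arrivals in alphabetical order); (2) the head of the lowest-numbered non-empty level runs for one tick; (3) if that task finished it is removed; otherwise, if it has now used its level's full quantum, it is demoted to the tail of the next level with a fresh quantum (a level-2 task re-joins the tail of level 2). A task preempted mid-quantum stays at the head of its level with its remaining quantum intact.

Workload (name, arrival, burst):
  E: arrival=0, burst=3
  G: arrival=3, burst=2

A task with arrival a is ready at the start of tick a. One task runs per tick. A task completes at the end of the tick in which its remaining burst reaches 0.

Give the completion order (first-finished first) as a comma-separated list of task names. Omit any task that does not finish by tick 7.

t=0: L0/L1/L2 = E/-/- → run E
t=1: L0/L1/L2 = E/-/- → run E
t=2: L0/L1/L2 = E/-/- → run E
t=3: L0/L1/L2 = G/-/- → run G
t=4: L0/L1/L2 = G/-/- → run G
t=5: (idle)
t=6: (idle)
t=7: (idle)

completion order = E, G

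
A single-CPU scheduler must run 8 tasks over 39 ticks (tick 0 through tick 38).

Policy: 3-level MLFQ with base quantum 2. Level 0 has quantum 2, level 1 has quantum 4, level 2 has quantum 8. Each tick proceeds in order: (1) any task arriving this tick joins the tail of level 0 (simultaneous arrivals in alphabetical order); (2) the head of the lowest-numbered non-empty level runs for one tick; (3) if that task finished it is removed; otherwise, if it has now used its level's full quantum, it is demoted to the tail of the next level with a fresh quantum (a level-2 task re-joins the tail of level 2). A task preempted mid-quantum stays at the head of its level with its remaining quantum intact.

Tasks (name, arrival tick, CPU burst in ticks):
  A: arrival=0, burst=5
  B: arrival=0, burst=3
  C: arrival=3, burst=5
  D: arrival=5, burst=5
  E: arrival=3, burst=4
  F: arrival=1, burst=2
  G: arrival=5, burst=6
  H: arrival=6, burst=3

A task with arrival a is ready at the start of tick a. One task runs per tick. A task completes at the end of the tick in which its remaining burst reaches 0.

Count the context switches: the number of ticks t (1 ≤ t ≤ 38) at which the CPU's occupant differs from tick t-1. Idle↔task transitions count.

context switches = 15

t=0: L0/L1/L2 = AB/-/- → run A
t=1: L0/L1/L2 = ABF/-/- → run A
t=2: L0/L1/L2 = BF/A/- → run B
t=3: L0/L1/L2 = BFCE/A/- → run B
t=4: L0/L1/L2 = FCE/AB/- → run F
t=5: L0/L1/L2 = FCEDG/AB/- → run F
t=6: L0/L1/L2 = CEDGH/AB/- → run C
t=7: L0/L1/L2 = CEDGH/AB/- → run C
t=8: L0/L1/L2 = EDGH/ABC/- → run E
t=9: L0/L1/L2 = EDGH/ABC/- → run E
t=10: L0/L1/L2 = DGH/ABCE/- → run D
t=11: L0/L1/L2 = DGH/ABCE/- → run D
t=12: L0/L1/L2 = GH/ABCED/- → run G
t=13: L0/L1/L2 = GH/ABCED/- → run G
t=14: L0/L1/L2 = H/ABCEDG/- → run H
t=15: L0/L1/L2 = H/ABCEDG/- → run H
t=16: L0/L1/L2 = -/ABCEDGH/- → run A
t=17: L0/L1/L2 = -/ABCEDGH/- → run A
t=18: L0/L1/L2 = -/ABCEDGH/- → run A
t=19: L0/L1/L2 = -/BCEDGH/- → run B
t=20: L0/L1/L2 = -/CEDGH/- → run C
t=21: L0/L1/L2 = -/CEDGH/- → run C
t=22: L0/L1/L2 = -/CEDGH/- → run C
t=23: L0/L1/L2 = -/EDGH/- → run E
t=24: L0/L1/L2 = -/EDGH/- → run E
t=25: L0/L1/L2 = -/DGH/- → run D
t=26: L0/L1/L2 = -/DGH/- → run D
t=27: L0/L1/L2 = -/DGH/- → run D
t=28: L0/L1/L2 = -/GH/- → run G
t=29: L0/L1/L2 = -/GH/- → run G
t=30: L0/L1/L2 = -/GH/- → run G
t=31: L0/L1/L2 = -/GH/- → run G
t=32: L0/L1/L2 = -/H/- → run H
t=33: (idle)
t=34: (idle)
t=35: (idle)
t=36: (idle)
t=37: (idle)
t=38: (idle)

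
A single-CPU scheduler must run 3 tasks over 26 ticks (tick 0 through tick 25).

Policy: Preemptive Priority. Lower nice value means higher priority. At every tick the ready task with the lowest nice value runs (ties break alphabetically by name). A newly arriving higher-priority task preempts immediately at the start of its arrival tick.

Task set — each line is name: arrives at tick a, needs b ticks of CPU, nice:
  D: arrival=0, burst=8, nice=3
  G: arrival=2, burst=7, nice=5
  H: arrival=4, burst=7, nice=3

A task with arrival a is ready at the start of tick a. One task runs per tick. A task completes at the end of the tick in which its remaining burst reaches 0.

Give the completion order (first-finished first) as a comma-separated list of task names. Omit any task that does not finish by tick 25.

t=0: ready={D} → run D
t=1: ready={D} → run D
t=2: ready={D,G} → run D
t=3: ready={D,G} → run D
t=4: ready={D,G,H} → run D
t=5: ready={D,G,H} → run D
t=6: ready={D,G,H} → run D
t=7: ready={D,G,H} → run D
t=8: ready={G,H} → run H
t=9: ready={G,H} → run H
t=10: ready={G,H} → run H
t=11: ready={G,H} → run H
t=12: ready={G,H} → run H
t=13: ready={G,H} → run H
t=14: ready={G,H} → run H
t=15: ready={G} → run G
t=16: ready={G} → run G
t=17: ready={G} → run G
t=18: ready={G} → run G
t=19: ready={G} → run G
t=20: ready={G} → run G
t=21: ready={G} → run G
t=22: (idle)
t=23: (idle)
t=24: (idle)
t=25: (idle)

completion order = D, H, G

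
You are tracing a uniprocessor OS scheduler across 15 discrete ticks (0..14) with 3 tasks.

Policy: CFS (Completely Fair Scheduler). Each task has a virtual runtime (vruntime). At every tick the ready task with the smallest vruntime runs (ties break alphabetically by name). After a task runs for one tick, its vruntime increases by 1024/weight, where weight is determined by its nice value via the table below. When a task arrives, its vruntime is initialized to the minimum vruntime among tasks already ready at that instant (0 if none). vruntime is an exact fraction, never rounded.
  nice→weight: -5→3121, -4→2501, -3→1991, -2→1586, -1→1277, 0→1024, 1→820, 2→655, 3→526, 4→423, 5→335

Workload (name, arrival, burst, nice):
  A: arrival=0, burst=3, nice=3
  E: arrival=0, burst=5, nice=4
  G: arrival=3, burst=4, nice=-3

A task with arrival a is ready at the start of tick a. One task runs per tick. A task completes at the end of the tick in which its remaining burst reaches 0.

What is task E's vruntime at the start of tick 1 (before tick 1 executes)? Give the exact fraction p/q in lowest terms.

t=0: vr[A=0 E=0] → run A
t=1: vr[A=512/263 E=0] → run E
t=2: vr[A=512/263 E=1024/423] → run A
t=3: vr[A=1024/263 E=1024/423 G=1024/423] → run E
t=4: vr[A=1024/263 E=2048/423 G=1024/423] → run G
t=5: vr[A=1024/263 E=2048/423 G=2471936/842193] → run G
t=6: vr[A=1024/263 E=2048/423 G=2905088/842193] → run G
t=7: vr[A=1024/263 E=2048/423 G=3338240/842193] → run A
t=8: vr[E=2048/423 G=3338240/842193] → run G
t=9: vr[E=2048/423] → run E
t=10: vr[E=1024/141] → run E
t=11: vr[E=4096/423] → run E
t=12: (idle)
t=13: (idle)
t=14: (idle)

vruntime(E, start of tick 1) = 0/1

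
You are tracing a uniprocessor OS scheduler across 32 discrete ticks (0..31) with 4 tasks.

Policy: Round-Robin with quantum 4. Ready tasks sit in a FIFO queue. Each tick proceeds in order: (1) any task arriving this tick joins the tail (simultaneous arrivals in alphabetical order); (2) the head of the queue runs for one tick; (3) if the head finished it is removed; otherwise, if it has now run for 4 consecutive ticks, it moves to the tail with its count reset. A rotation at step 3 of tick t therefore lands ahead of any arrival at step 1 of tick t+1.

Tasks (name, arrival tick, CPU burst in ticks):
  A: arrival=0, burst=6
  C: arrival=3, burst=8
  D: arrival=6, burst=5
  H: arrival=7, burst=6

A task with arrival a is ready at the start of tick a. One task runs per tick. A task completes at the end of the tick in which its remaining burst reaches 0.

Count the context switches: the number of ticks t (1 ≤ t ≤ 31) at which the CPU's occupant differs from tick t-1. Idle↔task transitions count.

t=0: queue=[A] q_used=0 → run A
t=1: queue=[A] q_used=1 → run A
t=2: queue=[A] q_used=2 → run A
t=3: queue=[A,C] q_used=3 → run A
t=4: queue=[C,A] q_used=0 → run C
t=5: queue=[C,A] q_used=1 → run C
t=6: queue=[C,A,D] q_used=2 → run C
t=7: queue=[C,A,D,H] q_used=3 → run C
t=8: queue=[A,D,H,C] q_used=0 → run A
t=9: queue=[A,D,H,C] q_used=1 → run A
t=10: queue=[D,H,C] q_used=0 → run D
t=11: queue=[D,H,C] q_used=1 → run D
t=12: queue=[D,H,C] q_used=2 → run D
t=13: queue=[D,H,C] q_used=3 → run D
t=14: queue=[H,C,D] q_used=0 → run H
t=15: queue=[H,C,D] q_used=1 → run H
t=16: queue=[H,C,D] q_used=2 → run H
t=17: queue=[H,C,D] q_used=3 → run H
t=18: queue=[C,D,H] q_used=0 → run C
t=19: queue=[C,D,H] q_used=1 → run C
t=20: queue=[C,D,H] q_used=2 → run C
t=21: queue=[C,D,H] q_used=3 → run C
t=22: queue=[D,H] q_used=0 → run D
t=23: queue=[H] q_used=0 → run H
t=24: queue=[H] q_used=1 → run H
t=25: (idle)
t=26: (idle)
t=27: (idle)
t=28: (idle)
t=29: (idle)
t=30: (idle)
t=31: (idle)

context switches = 8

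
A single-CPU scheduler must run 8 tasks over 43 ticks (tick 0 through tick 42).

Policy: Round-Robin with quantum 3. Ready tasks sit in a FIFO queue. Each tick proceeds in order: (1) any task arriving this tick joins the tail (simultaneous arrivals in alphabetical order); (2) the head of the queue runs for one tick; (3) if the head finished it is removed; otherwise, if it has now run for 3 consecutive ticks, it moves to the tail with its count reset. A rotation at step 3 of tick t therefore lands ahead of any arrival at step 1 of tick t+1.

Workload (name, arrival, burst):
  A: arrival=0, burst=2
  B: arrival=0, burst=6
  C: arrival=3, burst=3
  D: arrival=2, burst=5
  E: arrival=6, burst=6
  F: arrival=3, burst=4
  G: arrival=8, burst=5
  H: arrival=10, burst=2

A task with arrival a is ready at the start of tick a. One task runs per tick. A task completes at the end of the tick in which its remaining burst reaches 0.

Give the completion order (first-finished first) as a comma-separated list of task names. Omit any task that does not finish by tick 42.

completion order = A, C, B, D, H, F, E, G

t=0: queue=[A,B] q_used=0 → run A
t=1: queue=[A,B] q_used=1 → run A
t=2: queue=[B,D] q_used=0 → run B
t=3: queue=[B,D,C,F] q_used=1 → run B
t=4: queue=[B,D,C,F] q_used=2 → run B
t=5: queue=[D,C,F,B] q_used=0 → run D
t=6: queue=[D,C,F,B,E] q_used=1 → run D
t=7: queue=[D,C,F,B,E] q_used=2 → run D
t=8: queue=[C,F,B,E,D,G] q_used=0 → run C
t=9: queue=[C,F,B,E,D,G] q_used=1 → run C
t=10: queue=[C,F,B,E,D,G,H] q_used=2 → run C
t=11: queue=[F,B,E,D,G,H] q_used=0 → run F
t=12: queue=[F,B,E,D,G,H] q_used=1 → run F
t=13: queue=[F,B,E,D,G,H] q_used=2 → run F
t=14: queue=[B,E,D,G,H,F] q_used=0 → run B
t=15: queue=[B,E,D,G,H,F] q_used=1 → run B
t=16: queue=[B,E,D,G,H,F] q_used=2 → run B
t=17: queue=[E,D,G,H,F] q_used=0 → run E
t=18: queue=[E,D,G,H,F] q_used=1 → run E
t=19: queue=[E,D,G,H,F] q_used=2 → run E
t=20: queue=[D,G,H,F,E] q_used=0 → run D
t=21: queue=[D,G,H,F,E] q_used=1 → run D
t=22: queue=[G,H,F,E] q_used=0 → run G
t=23: queue=[G,H,F,E] q_used=1 → run G
t=24: queue=[G,H,F,E] q_used=2 → run G
t=25: queue=[H,F,E,G] q_used=0 → run H
t=26: queue=[H,F,E,G] q_used=1 → run H
t=27: queue=[F,E,G] q_used=0 → run F
t=28: queue=[E,G] q_used=0 → run E
t=29: queue=[E,G] q_used=1 → run E
t=30: queue=[E,G] q_used=2 → run E
t=31: queue=[G] q_used=0 → run G
t=32: queue=[G] q_used=1 → run G
t=33: (idle)
t=34: (idle)
t=35: (idle)
t=36: (idle)
t=37: (idle)
t=38: (idle)
t=39: (idle)
t=40: (idle)
t=41: (idle)
t=42: (idle)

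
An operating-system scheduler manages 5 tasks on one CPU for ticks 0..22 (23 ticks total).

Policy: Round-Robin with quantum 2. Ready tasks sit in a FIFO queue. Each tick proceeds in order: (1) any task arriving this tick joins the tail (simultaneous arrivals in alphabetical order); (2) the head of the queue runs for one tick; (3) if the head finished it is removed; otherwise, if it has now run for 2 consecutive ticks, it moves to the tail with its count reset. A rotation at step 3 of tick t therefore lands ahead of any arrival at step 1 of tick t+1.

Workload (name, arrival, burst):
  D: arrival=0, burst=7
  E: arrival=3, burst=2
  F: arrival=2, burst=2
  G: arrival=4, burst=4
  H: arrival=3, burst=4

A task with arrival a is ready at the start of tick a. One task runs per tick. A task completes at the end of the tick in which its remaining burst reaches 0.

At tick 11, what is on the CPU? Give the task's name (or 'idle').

running at tick 11 = D

t=0: queue=[D] q_used=0 → run D
t=1: queue=[D] q_used=1 → run D
t=2: queue=[D,F] q_used=0 → run D
t=3: queue=[D,F,E,H] q_used=1 → run D
t=4: queue=[F,E,H,D,G] q_used=0 → run F
t=5: queue=[F,E,H,D,G] q_used=1 → run F
t=6: queue=[E,H,D,G] q_used=0 → run E
t=7: queue=[E,H,D,G] q_used=1 → run E
t=8: queue=[H,D,G] q_used=0 → run H
t=9: queue=[H,D,G] q_used=1 → run H
t=10: queue=[D,G,H] q_used=0 → run D
t=11: queue=[D,G,H] q_used=1 → run D
t=12: queue=[G,H,D] q_used=0 → run G
t=13: queue=[G,H,D] q_used=1 → run G
t=14: queue=[H,D,G] q_used=0 → run H
t=15: queue=[H,D,G] q_used=1 → run H
t=16: queue=[D,G] q_used=0 → run D
t=17: queue=[G] q_used=0 → run G
t=18: queue=[G] q_used=1 → run G
t=19: (idle)
t=20: (idle)
t=21: (idle)
t=22: (idle)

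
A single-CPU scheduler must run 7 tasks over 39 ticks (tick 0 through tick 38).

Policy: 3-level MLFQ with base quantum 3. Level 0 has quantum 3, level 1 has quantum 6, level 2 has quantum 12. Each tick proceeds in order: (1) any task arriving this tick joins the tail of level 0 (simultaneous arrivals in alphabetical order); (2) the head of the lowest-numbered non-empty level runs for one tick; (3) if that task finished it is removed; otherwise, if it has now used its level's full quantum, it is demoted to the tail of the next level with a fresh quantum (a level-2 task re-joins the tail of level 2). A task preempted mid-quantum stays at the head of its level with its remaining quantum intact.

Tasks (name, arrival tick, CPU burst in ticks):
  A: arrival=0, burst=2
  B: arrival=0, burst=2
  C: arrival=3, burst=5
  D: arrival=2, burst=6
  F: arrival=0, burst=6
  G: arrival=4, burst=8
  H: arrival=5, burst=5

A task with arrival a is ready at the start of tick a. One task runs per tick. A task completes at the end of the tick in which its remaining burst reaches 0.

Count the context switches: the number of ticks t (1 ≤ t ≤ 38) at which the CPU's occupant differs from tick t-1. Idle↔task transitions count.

context switches = 12

t=0: L0/L1/L2 = ABF/-/- → run A
t=1: L0/L1/L2 = ABF/-/- → run A
t=2: L0/L1/L2 = BFD/-/- → run B
t=3: L0/L1/L2 = BFDC/-/- → run B
t=4: L0/L1/L2 = FDCG/-/- → run F
t=5: L0/L1/L2 = FDCGH/-/- → run F
t=6: L0/L1/L2 = FDCGH/-/- → run F
t=7: L0/L1/L2 = DCGH/F/- → run D
t=8: L0/L1/L2 = DCGH/F/- → run D
t=9: L0/L1/L2 = DCGH/F/- → run D
t=10: L0/L1/L2 = CGH/FD/- → run C
t=11: L0/L1/L2 = CGH/FD/- → run C
t=12: L0/L1/L2 = CGH/FD/- → run C
t=13: L0/L1/L2 = GH/FDC/- → run G
t=14: L0/L1/L2 = GH/FDC/- → run G
t=15: L0/L1/L2 = GH/FDC/- → run G
t=16: L0/L1/L2 = H/FDCG/- → run H
t=17: L0/L1/L2 = H/FDCG/- → run H
t=18: L0/L1/L2 = H/FDCG/- → run H
t=19: L0/L1/L2 = -/FDCGH/- → run F
t=20: L0/L1/L2 = -/FDCGH/- → run F
t=21: L0/L1/L2 = -/FDCGH/- → run F
t=22: L0/L1/L2 = -/DCGH/- → run D
t=23: L0/L1/L2 = -/DCGH/- → run D
t=24: L0/L1/L2 = -/DCGH/- → run D
t=25: L0/L1/L2 = -/CGH/- → run C
t=26: L0/L1/L2 = -/CGH/- → run C
t=27: L0/L1/L2 = -/GH/- → run G
t=28: L0/L1/L2 = -/GH/- → run G
t=29: L0/L1/L2 = -/GH/- → run G
t=30: L0/L1/L2 = -/GH/- → run G
t=31: L0/L1/L2 = -/GH/- → run G
t=32: L0/L1/L2 = -/H/- → run H
t=33: L0/L1/L2 = -/H/- → run H
t=34: (idle)
t=35: (idle)
t=36: (idle)
t=37: (idle)
t=38: (idle)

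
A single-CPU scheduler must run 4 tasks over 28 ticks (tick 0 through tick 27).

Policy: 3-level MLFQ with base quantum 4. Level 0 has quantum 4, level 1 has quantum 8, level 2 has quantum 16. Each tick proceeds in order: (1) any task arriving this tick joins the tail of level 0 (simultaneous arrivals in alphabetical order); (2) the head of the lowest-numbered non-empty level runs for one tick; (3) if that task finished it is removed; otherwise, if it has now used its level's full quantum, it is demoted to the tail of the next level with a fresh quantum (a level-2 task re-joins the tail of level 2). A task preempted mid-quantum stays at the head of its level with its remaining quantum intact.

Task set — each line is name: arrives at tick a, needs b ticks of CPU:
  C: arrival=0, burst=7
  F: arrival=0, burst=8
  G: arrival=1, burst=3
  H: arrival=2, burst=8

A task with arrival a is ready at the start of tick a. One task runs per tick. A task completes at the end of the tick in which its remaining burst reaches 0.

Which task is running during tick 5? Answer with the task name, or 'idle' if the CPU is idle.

running at tick 5 = F

t=0: L0/L1/L2 = CF/-/- → run C
t=1: L0/L1/L2 = CFG/-/- → run C
t=2: L0/L1/L2 = CFGH/-/- → run C
t=3: L0/L1/L2 = CFGH/-/- → run C
t=4: L0/L1/L2 = FGH/C/- → run F
t=5: L0/L1/L2 = FGH/C/- → run F
t=6: L0/L1/L2 = FGH/C/- → run F
t=7: L0/L1/L2 = FGH/C/- → run F
t=8: L0/L1/L2 = GH/CF/- → run G
t=9: L0/L1/L2 = GH/CF/- → run G
t=10: L0/L1/L2 = GH/CF/- → run G
t=11: L0/L1/L2 = H/CF/- → run H
t=12: L0/L1/L2 = H/CF/- → run H
t=13: L0/L1/L2 = H/CF/- → run H
t=14: L0/L1/L2 = H/CF/- → run H
t=15: L0/L1/L2 = -/CFH/- → run C
t=16: L0/L1/L2 = -/CFH/- → run C
t=17: L0/L1/L2 = -/CFH/- → run C
t=18: L0/L1/L2 = -/FH/- → run F
t=19: L0/L1/L2 = -/FH/- → run F
t=20: L0/L1/L2 = -/FH/- → run F
t=21: L0/L1/L2 = -/FH/- → run F
t=22: L0/L1/L2 = -/H/- → run H
t=23: L0/L1/L2 = -/H/- → run H
t=24: L0/L1/L2 = -/H/- → run H
t=25: L0/L1/L2 = -/H/- → run H
t=26: (idle)
t=27: (idle)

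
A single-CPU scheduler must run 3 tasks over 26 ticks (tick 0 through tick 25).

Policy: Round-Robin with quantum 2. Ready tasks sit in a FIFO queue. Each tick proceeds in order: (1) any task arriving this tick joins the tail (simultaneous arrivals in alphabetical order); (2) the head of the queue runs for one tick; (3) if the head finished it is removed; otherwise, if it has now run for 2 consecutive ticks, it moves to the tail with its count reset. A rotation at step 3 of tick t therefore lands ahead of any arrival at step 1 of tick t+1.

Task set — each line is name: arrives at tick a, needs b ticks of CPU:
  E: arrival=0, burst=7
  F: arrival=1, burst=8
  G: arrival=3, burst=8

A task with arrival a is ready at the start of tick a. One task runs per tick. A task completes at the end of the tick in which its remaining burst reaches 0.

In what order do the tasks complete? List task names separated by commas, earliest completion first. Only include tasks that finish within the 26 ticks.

t=0: queue=[E] q_used=0 → run E
t=1: queue=[E,F] q_used=1 → run E
t=2: queue=[F,E] q_used=0 → run F
t=3: queue=[F,E,G] q_used=1 → run F
t=4: queue=[E,G,F] q_used=0 → run E
t=5: queue=[E,G,F] q_used=1 → run E
t=6: queue=[G,F,E] q_used=0 → run G
t=7: queue=[G,F,E] q_used=1 → run G
t=8: queue=[F,E,G] q_used=0 → run F
t=9: queue=[F,E,G] q_used=1 → run F
t=10: queue=[E,G,F] q_used=0 → run E
t=11: queue=[E,G,F] q_used=1 → run E
t=12: queue=[G,F,E] q_used=0 → run G
t=13: queue=[G,F,E] q_used=1 → run G
t=14: queue=[F,E,G] q_used=0 → run F
t=15: queue=[F,E,G] q_used=1 → run F
t=16: queue=[E,G,F] q_used=0 → run E
t=17: queue=[G,F] q_used=0 → run G
t=18: queue=[G,F] q_used=1 → run G
t=19: queue=[F,G] q_used=0 → run F
t=20: queue=[F,G] q_used=1 → run F
t=21: queue=[G] q_used=0 → run G
t=22: queue=[G] q_used=1 → run G
t=23: (idle)
t=24: (idle)
t=25: (idle)

completion order = E, F, G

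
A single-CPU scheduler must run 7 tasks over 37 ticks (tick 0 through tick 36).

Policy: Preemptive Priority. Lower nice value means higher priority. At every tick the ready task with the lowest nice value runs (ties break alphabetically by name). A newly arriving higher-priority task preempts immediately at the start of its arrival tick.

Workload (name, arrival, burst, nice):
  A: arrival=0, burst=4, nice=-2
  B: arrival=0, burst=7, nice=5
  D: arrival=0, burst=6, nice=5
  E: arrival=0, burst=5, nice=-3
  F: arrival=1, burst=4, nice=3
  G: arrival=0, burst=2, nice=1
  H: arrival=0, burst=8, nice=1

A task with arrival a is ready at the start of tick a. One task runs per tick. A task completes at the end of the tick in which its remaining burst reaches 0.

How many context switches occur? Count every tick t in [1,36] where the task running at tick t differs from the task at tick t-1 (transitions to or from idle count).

t=0: ready={A,B,D,E,G,H} → run E
t=1: ready={A,B,D,E,F,G,H} → run E
t=2: ready={A,B,D,E,F,G,H} → run E
t=3: ready={A,B,D,E,F,G,H} → run E
t=4: ready={A,B,D,E,F,G,H} → run E
t=5: ready={A,B,D,F,G,H} → run A
t=6: ready={A,B,D,F,G,H} → run A
t=7: ready={A,B,D,F,G,H} → run A
t=8: ready={A,B,D,F,G,H} → run A
t=9: ready={B,D,F,G,H} → run G
t=10: ready={B,D,F,G,H} → run G
t=11: ready={B,D,F,H} → run H
t=12: ready={B,D,F,H} → run H
t=13: ready={B,D,F,H} → run H
t=14: ready={B,D,F,H} → run H
t=15: ready={B,D,F,H} → run H
t=16: ready={B,D,F,H} → run H
t=17: ready={B,D,F,H} → run H
t=18: ready={B,D,F,H} → run H
t=19: ready={B,D,F} → run F
t=20: ready={B,D,F} → run F
t=21: ready={B,D,F} → run F
t=22: ready={B,D,F} → run F
t=23: ready={B,D} → run B
t=24: ready={B,D} → run B
t=25: ready={B,D} → run B
t=26: ready={B,D} → run B
t=27: ready={B,D} → run B
t=28: ready={B,D} → run B
t=29: ready={B,D} → run B
t=30: ready={D} → run D
t=31: ready={D} → run D
t=32: ready={D} → run D
t=33: ready={D} → run D
t=34: ready={D} → run D
t=35: ready={D} → run D
t=36: (idle)

context switches = 7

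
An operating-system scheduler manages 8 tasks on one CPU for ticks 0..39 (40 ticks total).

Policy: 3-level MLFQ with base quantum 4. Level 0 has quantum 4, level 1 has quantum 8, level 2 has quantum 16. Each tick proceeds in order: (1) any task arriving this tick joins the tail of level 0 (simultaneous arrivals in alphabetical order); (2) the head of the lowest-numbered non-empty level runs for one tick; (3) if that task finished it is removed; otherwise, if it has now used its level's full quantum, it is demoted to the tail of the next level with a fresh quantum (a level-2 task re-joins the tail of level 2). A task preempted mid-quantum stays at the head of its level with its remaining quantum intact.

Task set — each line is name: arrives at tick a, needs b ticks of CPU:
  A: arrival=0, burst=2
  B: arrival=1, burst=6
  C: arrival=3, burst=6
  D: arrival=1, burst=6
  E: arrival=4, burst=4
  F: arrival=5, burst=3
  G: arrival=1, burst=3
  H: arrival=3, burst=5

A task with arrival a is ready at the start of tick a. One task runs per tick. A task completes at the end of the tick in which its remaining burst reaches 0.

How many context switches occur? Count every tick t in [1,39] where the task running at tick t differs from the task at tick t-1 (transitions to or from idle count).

context switches = 12

t=0: L0/L1/L2 = A/-/- → run A
t=1: L0/L1/L2 = ABDG/-/- → run A
t=2: L0/L1/L2 = BDG/-/- → run B
t=3: L0/L1/L2 = BDGCH/-/- → run B
t=4: L0/L1/L2 = BDGCHE/-/- → run B
t=5: L0/L1/L2 = BDGCHEF/-/- → run B
t=6: L0/L1/L2 = DGCHEF/B/- → run D
t=7: L0/L1/L2 = DGCHEF/B/- → run D
t=8: L0/L1/L2 = DGCHEF/B/- → run D
t=9: L0/L1/L2 = DGCHEF/B/- → run D
t=10: L0/L1/L2 = GCHEF/BD/- → run G
t=11: L0/L1/L2 = GCHEF/BD/- → run G
t=12: L0/L1/L2 = GCHEF/BD/- → run G
t=13: L0/L1/L2 = CHEF/BD/- → run C
t=14: L0/L1/L2 = CHEF/BD/- → run C
t=15: L0/L1/L2 = CHEF/BD/- → run C
t=16: L0/L1/L2 = CHEF/BD/- → run C
t=17: L0/L1/L2 = HEF/BDC/- → run H
t=18: L0/L1/L2 = HEF/BDC/- → run H
t=19: L0/L1/L2 = HEF/BDC/- → run H
t=20: L0/L1/L2 = HEF/BDC/- → run H
t=21: L0/L1/L2 = EF/BDCH/- → run E
t=22: L0/L1/L2 = EF/BDCH/- → run E
t=23: L0/L1/L2 = EF/BDCH/- → run E
t=24: L0/L1/L2 = EF/BDCH/- → run E
t=25: L0/L1/L2 = F/BDCH/- → run F
t=26: L0/L1/L2 = F/BDCH/- → run F
t=27: L0/L1/L2 = F/BDCH/- → run F
t=28: L0/L1/L2 = -/BDCH/- → run B
t=29: L0/L1/L2 = -/BDCH/- → run B
t=30: L0/L1/L2 = -/DCH/- → run D
t=31: L0/L1/L2 = -/DCH/- → run D
t=32: L0/L1/L2 = -/CH/- → run C
t=33: L0/L1/L2 = -/CH/- → run C
t=34: L0/L1/L2 = -/H/- → run H
t=35: (idle)
t=36: (idle)
t=37: (idle)
t=38: (idle)
t=39: (idle)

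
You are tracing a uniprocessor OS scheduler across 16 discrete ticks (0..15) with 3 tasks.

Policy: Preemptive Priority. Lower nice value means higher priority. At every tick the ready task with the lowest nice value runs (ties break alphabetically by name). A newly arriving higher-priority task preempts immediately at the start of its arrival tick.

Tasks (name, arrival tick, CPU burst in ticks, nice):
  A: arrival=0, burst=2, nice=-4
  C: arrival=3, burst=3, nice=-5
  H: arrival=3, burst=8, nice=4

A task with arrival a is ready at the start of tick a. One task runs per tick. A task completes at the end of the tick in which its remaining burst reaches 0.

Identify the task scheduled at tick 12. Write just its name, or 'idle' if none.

t=0: ready={A} → run A
t=1: ready={A} → run A
t=2: (idle)
t=3: ready={C,H} → run C
t=4: ready={C,H} → run C
t=5: ready={C,H} → run C
t=6: ready={H} → run H
t=7: ready={H} → run H
t=8: ready={H} → run H
t=9: ready={H} → run H
t=10: ready={H} → run H
t=11: ready={H} → run H
t=12: ready={H} → run H
t=13: ready={H} → run H
t=14: (idle)
t=15: (idle)

running at tick 12 = H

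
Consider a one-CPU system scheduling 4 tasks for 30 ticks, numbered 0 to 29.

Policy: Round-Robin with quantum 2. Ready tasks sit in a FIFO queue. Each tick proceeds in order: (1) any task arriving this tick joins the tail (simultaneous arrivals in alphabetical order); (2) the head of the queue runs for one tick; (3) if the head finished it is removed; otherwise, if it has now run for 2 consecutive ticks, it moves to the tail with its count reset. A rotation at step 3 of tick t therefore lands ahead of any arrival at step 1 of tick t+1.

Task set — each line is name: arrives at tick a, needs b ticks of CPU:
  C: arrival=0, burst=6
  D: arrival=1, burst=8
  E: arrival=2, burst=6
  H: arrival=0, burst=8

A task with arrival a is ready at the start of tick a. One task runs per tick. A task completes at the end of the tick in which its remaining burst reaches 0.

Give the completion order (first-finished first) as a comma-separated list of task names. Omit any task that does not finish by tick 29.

completion order = C, E, H, D

t=0: queue=[C,H] q_used=0 → run C
t=1: queue=[C,H,D] q_used=1 → run C
t=2: queue=[H,D,C,E] q_used=0 → run H
t=3: queue=[H,D,C,E] q_used=1 → run H
t=4: queue=[D,C,E,H] q_used=0 → run D
t=5: queue=[D,C,E,H] q_used=1 → run D
t=6: queue=[C,E,H,D] q_used=0 → run C
t=7: queue=[C,E,H,D] q_used=1 → run C
t=8: queue=[E,H,D,C] q_used=0 → run E
t=9: queue=[E,H,D,C] q_used=1 → run E
t=10: queue=[H,D,C,E] q_used=0 → run H
t=11: queue=[H,D,C,E] q_used=1 → run H
t=12: queue=[D,C,E,H] q_used=0 → run D
t=13: queue=[D,C,E,H] q_used=1 → run D
t=14: queue=[C,E,H,D] q_used=0 → run C
t=15: queue=[C,E,H,D] q_used=1 → run C
t=16: queue=[E,H,D] q_used=0 → run E
t=17: queue=[E,H,D] q_used=1 → run E
t=18: queue=[H,D,E] q_used=0 → run H
t=19: queue=[H,D,E] q_used=1 → run H
t=20: queue=[D,E,H] q_used=0 → run D
t=21: queue=[D,E,H] q_used=1 → run D
t=22: queue=[E,H,D] q_used=0 → run E
t=23: queue=[E,H,D] q_used=1 → run E
t=24: queue=[H,D] q_used=0 → run H
t=25: queue=[H,D] q_used=1 → run H
t=26: queue=[D] q_used=0 → run D
t=27: queue=[D] q_used=1 → run D
t=28: (idle)
t=29: (idle)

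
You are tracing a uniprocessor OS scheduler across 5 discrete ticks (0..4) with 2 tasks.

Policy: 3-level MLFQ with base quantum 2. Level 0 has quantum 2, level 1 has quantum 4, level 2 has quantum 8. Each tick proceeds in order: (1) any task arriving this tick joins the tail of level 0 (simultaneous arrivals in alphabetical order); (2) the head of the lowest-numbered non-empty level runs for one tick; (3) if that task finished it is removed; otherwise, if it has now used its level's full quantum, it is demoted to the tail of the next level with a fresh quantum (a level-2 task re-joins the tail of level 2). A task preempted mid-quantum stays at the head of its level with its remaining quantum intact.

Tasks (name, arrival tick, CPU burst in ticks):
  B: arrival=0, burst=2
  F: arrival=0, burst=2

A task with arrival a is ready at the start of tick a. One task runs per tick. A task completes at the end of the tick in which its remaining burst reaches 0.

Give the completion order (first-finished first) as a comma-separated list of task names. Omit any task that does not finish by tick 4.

completion order = B, F

t=0: L0/L1/L2 = BF/-/- → run B
t=1: L0/L1/L2 = BF/-/- → run B
t=2: L0/L1/L2 = F/-/- → run F
t=3: L0/L1/L2 = F/-/- → run F
t=4: (idle)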